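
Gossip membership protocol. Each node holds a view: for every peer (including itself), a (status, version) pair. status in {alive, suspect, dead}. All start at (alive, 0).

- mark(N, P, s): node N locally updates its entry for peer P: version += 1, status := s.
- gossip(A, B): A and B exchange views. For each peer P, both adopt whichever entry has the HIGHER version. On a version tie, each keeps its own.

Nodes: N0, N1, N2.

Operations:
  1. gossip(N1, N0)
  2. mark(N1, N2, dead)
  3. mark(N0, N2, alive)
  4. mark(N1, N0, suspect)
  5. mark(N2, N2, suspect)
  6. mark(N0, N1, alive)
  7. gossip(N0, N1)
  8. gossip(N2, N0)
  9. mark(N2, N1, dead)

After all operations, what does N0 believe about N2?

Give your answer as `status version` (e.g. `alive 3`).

Op 1: gossip N1<->N0 -> N1.N0=(alive,v0) N1.N1=(alive,v0) N1.N2=(alive,v0) | N0.N0=(alive,v0) N0.N1=(alive,v0) N0.N2=(alive,v0)
Op 2: N1 marks N2=dead -> (dead,v1)
Op 3: N0 marks N2=alive -> (alive,v1)
Op 4: N1 marks N0=suspect -> (suspect,v1)
Op 5: N2 marks N2=suspect -> (suspect,v1)
Op 6: N0 marks N1=alive -> (alive,v1)
Op 7: gossip N0<->N1 -> N0.N0=(suspect,v1) N0.N1=(alive,v1) N0.N2=(alive,v1) | N1.N0=(suspect,v1) N1.N1=(alive,v1) N1.N2=(dead,v1)
Op 8: gossip N2<->N0 -> N2.N0=(suspect,v1) N2.N1=(alive,v1) N2.N2=(suspect,v1) | N0.N0=(suspect,v1) N0.N1=(alive,v1) N0.N2=(alive,v1)
Op 9: N2 marks N1=dead -> (dead,v2)

Answer: alive 1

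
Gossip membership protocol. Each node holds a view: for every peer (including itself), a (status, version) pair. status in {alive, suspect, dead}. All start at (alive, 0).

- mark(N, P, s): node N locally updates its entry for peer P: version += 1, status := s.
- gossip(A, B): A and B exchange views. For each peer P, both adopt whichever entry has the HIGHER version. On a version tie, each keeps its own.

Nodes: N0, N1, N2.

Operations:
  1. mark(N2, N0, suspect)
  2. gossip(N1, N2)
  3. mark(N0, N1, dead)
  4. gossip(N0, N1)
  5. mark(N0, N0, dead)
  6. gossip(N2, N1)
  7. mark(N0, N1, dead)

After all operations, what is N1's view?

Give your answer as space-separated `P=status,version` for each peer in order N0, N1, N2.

Answer: N0=suspect,1 N1=dead,1 N2=alive,0

Derivation:
Op 1: N2 marks N0=suspect -> (suspect,v1)
Op 2: gossip N1<->N2 -> N1.N0=(suspect,v1) N1.N1=(alive,v0) N1.N2=(alive,v0) | N2.N0=(suspect,v1) N2.N1=(alive,v0) N2.N2=(alive,v0)
Op 3: N0 marks N1=dead -> (dead,v1)
Op 4: gossip N0<->N1 -> N0.N0=(suspect,v1) N0.N1=(dead,v1) N0.N2=(alive,v0) | N1.N0=(suspect,v1) N1.N1=(dead,v1) N1.N2=(alive,v0)
Op 5: N0 marks N0=dead -> (dead,v2)
Op 6: gossip N2<->N1 -> N2.N0=(suspect,v1) N2.N1=(dead,v1) N2.N2=(alive,v0) | N1.N0=(suspect,v1) N1.N1=(dead,v1) N1.N2=(alive,v0)
Op 7: N0 marks N1=dead -> (dead,v2)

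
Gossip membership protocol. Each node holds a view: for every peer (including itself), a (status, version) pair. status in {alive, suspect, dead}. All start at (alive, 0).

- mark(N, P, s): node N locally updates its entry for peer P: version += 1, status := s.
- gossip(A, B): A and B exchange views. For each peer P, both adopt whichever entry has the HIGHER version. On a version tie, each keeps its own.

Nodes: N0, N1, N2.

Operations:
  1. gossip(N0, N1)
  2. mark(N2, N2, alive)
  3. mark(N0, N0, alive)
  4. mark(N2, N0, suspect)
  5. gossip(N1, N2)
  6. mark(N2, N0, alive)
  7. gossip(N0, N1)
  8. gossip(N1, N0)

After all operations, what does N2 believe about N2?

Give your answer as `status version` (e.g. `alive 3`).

Op 1: gossip N0<->N1 -> N0.N0=(alive,v0) N0.N1=(alive,v0) N0.N2=(alive,v0) | N1.N0=(alive,v0) N1.N1=(alive,v0) N1.N2=(alive,v0)
Op 2: N2 marks N2=alive -> (alive,v1)
Op 3: N0 marks N0=alive -> (alive,v1)
Op 4: N2 marks N0=suspect -> (suspect,v1)
Op 5: gossip N1<->N2 -> N1.N0=(suspect,v1) N1.N1=(alive,v0) N1.N2=(alive,v1) | N2.N0=(suspect,v1) N2.N1=(alive,v0) N2.N2=(alive,v1)
Op 6: N2 marks N0=alive -> (alive,v2)
Op 7: gossip N0<->N1 -> N0.N0=(alive,v1) N0.N1=(alive,v0) N0.N2=(alive,v1) | N1.N0=(suspect,v1) N1.N1=(alive,v0) N1.N2=(alive,v1)
Op 8: gossip N1<->N0 -> N1.N0=(suspect,v1) N1.N1=(alive,v0) N1.N2=(alive,v1) | N0.N0=(alive,v1) N0.N1=(alive,v0) N0.N2=(alive,v1)

Answer: alive 1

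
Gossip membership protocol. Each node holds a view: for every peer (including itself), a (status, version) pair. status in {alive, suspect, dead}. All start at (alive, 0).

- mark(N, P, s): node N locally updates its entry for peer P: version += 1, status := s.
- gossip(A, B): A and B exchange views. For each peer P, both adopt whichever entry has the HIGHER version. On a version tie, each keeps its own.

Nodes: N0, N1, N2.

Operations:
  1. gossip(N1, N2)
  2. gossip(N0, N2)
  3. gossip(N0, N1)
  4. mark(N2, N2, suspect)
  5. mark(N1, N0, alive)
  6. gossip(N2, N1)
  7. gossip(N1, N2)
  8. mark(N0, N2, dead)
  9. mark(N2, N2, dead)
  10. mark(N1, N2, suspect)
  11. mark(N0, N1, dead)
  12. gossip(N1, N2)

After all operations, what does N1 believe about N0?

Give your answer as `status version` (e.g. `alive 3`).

Answer: alive 1

Derivation:
Op 1: gossip N1<->N2 -> N1.N0=(alive,v0) N1.N1=(alive,v0) N1.N2=(alive,v0) | N2.N0=(alive,v0) N2.N1=(alive,v0) N2.N2=(alive,v0)
Op 2: gossip N0<->N2 -> N0.N0=(alive,v0) N0.N1=(alive,v0) N0.N2=(alive,v0) | N2.N0=(alive,v0) N2.N1=(alive,v0) N2.N2=(alive,v0)
Op 3: gossip N0<->N1 -> N0.N0=(alive,v0) N0.N1=(alive,v0) N0.N2=(alive,v0) | N1.N0=(alive,v0) N1.N1=(alive,v0) N1.N2=(alive,v0)
Op 4: N2 marks N2=suspect -> (suspect,v1)
Op 5: N1 marks N0=alive -> (alive,v1)
Op 6: gossip N2<->N1 -> N2.N0=(alive,v1) N2.N1=(alive,v0) N2.N2=(suspect,v1) | N1.N0=(alive,v1) N1.N1=(alive,v0) N1.N2=(suspect,v1)
Op 7: gossip N1<->N2 -> N1.N0=(alive,v1) N1.N1=(alive,v0) N1.N2=(suspect,v1) | N2.N0=(alive,v1) N2.N1=(alive,v0) N2.N2=(suspect,v1)
Op 8: N0 marks N2=dead -> (dead,v1)
Op 9: N2 marks N2=dead -> (dead,v2)
Op 10: N1 marks N2=suspect -> (suspect,v2)
Op 11: N0 marks N1=dead -> (dead,v1)
Op 12: gossip N1<->N2 -> N1.N0=(alive,v1) N1.N1=(alive,v0) N1.N2=(suspect,v2) | N2.N0=(alive,v1) N2.N1=(alive,v0) N2.N2=(dead,v2)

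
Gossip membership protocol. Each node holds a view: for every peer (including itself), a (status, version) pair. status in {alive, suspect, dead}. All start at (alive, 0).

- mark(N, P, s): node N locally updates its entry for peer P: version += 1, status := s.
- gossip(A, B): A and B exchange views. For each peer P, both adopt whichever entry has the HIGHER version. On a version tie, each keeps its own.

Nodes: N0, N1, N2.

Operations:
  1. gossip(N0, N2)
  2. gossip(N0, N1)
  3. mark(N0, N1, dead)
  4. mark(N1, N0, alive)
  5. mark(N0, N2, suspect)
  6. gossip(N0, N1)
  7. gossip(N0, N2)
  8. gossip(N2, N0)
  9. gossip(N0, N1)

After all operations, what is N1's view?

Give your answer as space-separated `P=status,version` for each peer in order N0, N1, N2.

Answer: N0=alive,1 N1=dead,1 N2=suspect,1

Derivation:
Op 1: gossip N0<->N2 -> N0.N0=(alive,v0) N0.N1=(alive,v0) N0.N2=(alive,v0) | N2.N0=(alive,v0) N2.N1=(alive,v0) N2.N2=(alive,v0)
Op 2: gossip N0<->N1 -> N0.N0=(alive,v0) N0.N1=(alive,v0) N0.N2=(alive,v0) | N1.N0=(alive,v0) N1.N1=(alive,v0) N1.N2=(alive,v0)
Op 3: N0 marks N1=dead -> (dead,v1)
Op 4: N1 marks N0=alive -> (alive,v1)
Op 5: N0 marks N2=suspect -> (suspect,v1)
Op 6: gossip N0<->N1 -> N0.N0=(alive,v1) N0.N1=(dead,v1) N0.N2=(suspect,v1) | N1.N0=(alive,v1) N1.N1=(dead,v1) N1.N2=(suspect,v1)
Op 7: gossip N0<->N2 -> N0.N0=(alive,v1) N0.N1=(dead,v1) N0.N2=(suspect,v1) | N2.N0=(alive,v1) N2.N1=(dead,v1) N2.N2=(suspect,v1)
Op 8: gossip N2<->N0 -> N2.N0=(alive,v1) N2.N1=(dead,v1) N2.N2=(suspect,v1) | N0.N0=(alive,v1) N0.N1=(dead,v1) N0.N2=(suspect,v1)
Op 9: gossip N0<->N1 -> N0.N0=(alive,v1) N0.N1=(dead,v1) N0.N2=(suspect,v1) | N1.N0=(alive,v1) N1.N1=(dead,v1) N1.N2=(suspect,v1)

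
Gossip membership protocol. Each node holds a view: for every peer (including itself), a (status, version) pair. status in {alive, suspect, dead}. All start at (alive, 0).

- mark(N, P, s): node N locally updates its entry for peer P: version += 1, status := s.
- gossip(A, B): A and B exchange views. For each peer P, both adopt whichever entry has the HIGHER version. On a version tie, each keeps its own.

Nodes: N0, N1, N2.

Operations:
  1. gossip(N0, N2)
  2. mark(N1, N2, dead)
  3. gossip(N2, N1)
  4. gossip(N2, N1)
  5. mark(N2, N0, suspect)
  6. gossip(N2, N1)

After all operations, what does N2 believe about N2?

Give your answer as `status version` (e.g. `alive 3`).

Answer: dead 1

Derivation:
Op 1: gossip N0<->N2 -> N0.N0=(alive,v0) N0.N1=(alive,v0) N0.N2=(alive,v0) | N2.N0=(alive,v0) N2.N1=(alive,v0) N2.N2=(alive,v0)
Op 2: N1 marks N2=dead -> (dead,v1)
Op 3: gossip N2<->N1 -> N2.N0=(alive,v0) N2.N1=(alive,v0) N2.N2=(dead,v1) | N1.N0=(alive,v0) N1.N1=(alive,v0) N1.N2=(dead,v1)
Op 4: gossip N2<->N1 -> N2.N0=(alive,v0) N2.N1=(alive,v0) N2.N2=(dead,v1) | N1.N0=(alive,v0) N1.N1=(alive,v0) N1.N2=(dead,v1)
Op 5: N2 marks N0=suspect -> (suspect,v1)
Op 6: gossip N2<->N1 -> N2.N0=(suspect,v1) N2.N1=(alive,v0) N2.N2=(dead,v1) | N1.N0=(suspect,v1) N1.N1=(alive,v0) N1.N2=(dead,v1)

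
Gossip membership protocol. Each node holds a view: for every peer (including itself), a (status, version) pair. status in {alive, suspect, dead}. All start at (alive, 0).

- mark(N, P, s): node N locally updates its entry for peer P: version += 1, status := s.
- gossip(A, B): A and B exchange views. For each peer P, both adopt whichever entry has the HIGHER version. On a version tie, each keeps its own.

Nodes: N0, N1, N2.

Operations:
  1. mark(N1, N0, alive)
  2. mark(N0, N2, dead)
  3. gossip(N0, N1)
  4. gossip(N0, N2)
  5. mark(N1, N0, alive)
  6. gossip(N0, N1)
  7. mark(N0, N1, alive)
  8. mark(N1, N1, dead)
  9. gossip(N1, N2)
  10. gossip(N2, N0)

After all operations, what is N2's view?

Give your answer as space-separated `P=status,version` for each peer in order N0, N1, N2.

Answer: N0=alive,2 N1=dead,1 N2=dead,1

Derivation:
Op 1: N1 marks N0=alive -> (alive,v1)
Op 2: N0 marks N2=dead -> (dead,v1)
Op 3: gossip N0<->N1 -> N0.N0=(alive,v1) N0.N1=(alive,v0) N0.N2=(dead,v1) | N1.N0=(alive,v1) N1.N1=(alive,v0) N1.N2=(dead,v1)
Op 4: gossip N0<->N2 -> N0.N0=(alive,v1) N0.N1=(alive,v0) N0.N2=(dead,v1) | N2.N0=(alive,v1) N2.N1=(alive,v0) N2.N2=(dead,v1)
Op 5: N1 marks N0=alive -> (alive,v2)
Op 6: gossip N0<->N1 -> N0.N0=(alive,v2) N0.N1=(alive,v0) N0.N2=(dead,v1) | N1.N0=(alive,v2) N1.N1=(alive,v0) N1.N2=(dead,v1)
Op 7: N0 marks N1=alive -> (alive,v1)
Op 8: N1 marks N1=dead -> (dead,v1)
Op 9: gossip N1<->N2 -> N1.N0=(alive,v2) N1.N1=(dead,v1) N1.N2=(dead,v1) | N2.N0=(alive,v2) N2.N1=(dead,v1) N2.N2=(dead,v1)
Op 10: gossip N2<->N0 -> N2.N0=(alive,v2) N2.N1=(dead,v1) N2.N2=(dead,v1) | N0.N0=(alive,v2) N0.N1=(alive,v1) N0.N2=(dead,v1)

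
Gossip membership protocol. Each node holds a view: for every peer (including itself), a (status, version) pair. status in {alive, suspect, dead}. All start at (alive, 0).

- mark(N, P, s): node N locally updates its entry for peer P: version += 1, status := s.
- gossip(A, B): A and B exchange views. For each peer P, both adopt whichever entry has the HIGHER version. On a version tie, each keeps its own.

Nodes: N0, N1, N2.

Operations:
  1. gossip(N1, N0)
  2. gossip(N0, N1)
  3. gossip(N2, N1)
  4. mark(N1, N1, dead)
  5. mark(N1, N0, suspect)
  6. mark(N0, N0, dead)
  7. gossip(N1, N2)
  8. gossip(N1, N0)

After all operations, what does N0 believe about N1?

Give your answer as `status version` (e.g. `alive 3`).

Answer: dead 1

Derivation:
Op 1: gossip N1<->N0 -> N1.N0=(alive,v0) N1.N1=(alive,v0) N1.N2=(alive,v0) | N0.N0=(alive,v0) N0.N1=(alive,v0) N0.N2=(alive,v0)
Op 2: gossip N0<->N1 -> N0.N0=(alive,v0) N0.N1=(alive,v0) N0.N2=(alive,v0) | N1.N0=(alive,v0) N1.N1=(alive,v0) N1.N2=(alive,v0)
Op 3: gossip N2<->N1 -> N2.N0=(alive,v0) N2.N1=(alive,v0) N2.N2=(alive,v0) | N1.N0=(alive,v0) N1.N1=(alive,v0) N1.N2=(alive,v0)
Op 4: N1 marks N1=dead -> (dead,v1)
Op 5: N1 marks N0=suspect -> (suspect,v1)
Op 6: N0 marks N0=dead -> (dead,v1)
Op 7: gossip N1<->N2 -> N1.N0=(suspect,v1) N1.N1=(dead,v1) N1.N2=(alive,v0) | N2.N0=(suspect,v1) N2.N1=(dead,v1) N2.N2=(alive,v0)
Op 8: gossip N1<->N0 -> N1.N0=(suspect,v1) N1.N1=(dead,v1) N1.N2=(alive,v0) | N0.N0=(dead,v1) N0.N1=(dead,v1) N0.N2=(alive,v0)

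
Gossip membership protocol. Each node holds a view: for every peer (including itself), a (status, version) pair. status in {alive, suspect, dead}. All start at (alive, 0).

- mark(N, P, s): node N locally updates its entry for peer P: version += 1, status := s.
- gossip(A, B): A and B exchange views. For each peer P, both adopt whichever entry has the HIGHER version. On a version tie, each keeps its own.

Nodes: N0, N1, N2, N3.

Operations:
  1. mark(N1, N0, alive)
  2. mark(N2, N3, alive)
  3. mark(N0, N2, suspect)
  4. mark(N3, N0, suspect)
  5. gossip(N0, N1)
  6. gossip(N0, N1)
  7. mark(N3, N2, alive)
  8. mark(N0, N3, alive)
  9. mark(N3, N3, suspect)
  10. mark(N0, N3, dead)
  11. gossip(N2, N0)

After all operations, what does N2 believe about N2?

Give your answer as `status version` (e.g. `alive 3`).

Answer: suspect 1

Derivation:
Op 1: N1 marks N0=alive -> (alive,v1)
Op 2: N2 marks N3=alive -> (alive,v1)
Op 3: N0 marks N2=suspect -> (suspect,v1)
Op 4: N3 marks N0=suspect -> (suspect,v1)
Op 5: gossip N0<->N1 -> N0.N0=(alive,v1) N0.N1=(alive,v0) N0.N2=(suspect,v1) N0.N3=(alive,v0) | N1.N0=(alive,v1) N1.N1=(alive,v0) N1.N2=(suspect,v1) N1.N3=(alive,v0)
Op 6: gossip N0<->N1 -> N0.N0=(alive,v1) N0.N1=(alive,v0) N0.N2=(suspect,v1) N0.N3=(alive,v0) | N1.N0=(alive,v1) N1.N1=(alive,v0) N1.N2=(suspect,v1) N1.N3=(alive,v0)
Op 7: N3 marks N2=alive -> (alive,v1)
Op 8: N0 marks N3=alive -> (alive,v1)
Op 9: N3 marks N3=suspect -> (suspect,v1)
Op 10: N0 marks N3=dead -> (dead,v2)
Op 11: gossip N2<->N0 -> N2.N0=(alive,v1) N2.N1=(alive,v0) N2.N2=(suspect,v1) N2.N3=(dead,v2) | N0.N0=(alive,v1) N0.N1=(alive,v0) N0.N2=(suspect,v1) N0.N3=(dead,v2)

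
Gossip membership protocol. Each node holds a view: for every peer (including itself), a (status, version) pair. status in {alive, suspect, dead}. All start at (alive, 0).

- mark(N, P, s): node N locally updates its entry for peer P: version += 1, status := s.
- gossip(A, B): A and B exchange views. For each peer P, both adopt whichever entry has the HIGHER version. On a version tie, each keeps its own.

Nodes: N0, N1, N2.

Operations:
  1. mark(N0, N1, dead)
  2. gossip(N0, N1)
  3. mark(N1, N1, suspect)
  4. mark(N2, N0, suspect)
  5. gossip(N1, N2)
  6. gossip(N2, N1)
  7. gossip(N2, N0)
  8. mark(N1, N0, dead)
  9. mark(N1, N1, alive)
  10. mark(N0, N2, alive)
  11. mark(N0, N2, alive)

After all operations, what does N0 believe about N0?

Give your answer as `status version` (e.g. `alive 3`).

Answer: suspect 1

Derivation:
Op 1: N0 marks N1=dead -> (dead,v1)
Op 2: gossip N0<->N1 -> N0.N0=(alive,v0) N0.N1=(dead,v1) N0.N2=(alive,v0) | N1.N0=(alive,v0) N1.N1=(dead,v1) N1.N2=(alive,v0)
Op 3: N1 marks N1=suspect -> (suspect,v2)
Op 4: N2 marks N0=suspect -> (suspect,v1)
Op 5: gossip N1<->N2 -> N1.N0=(suspect,v1) N1.N1=(suspect,v2) N1.N2=(alive,v0) | N2.N0=(suspect,v1) N2.N1=(suspect,v2) N2.N2=(alive,v0)
Op 6: gossip N2<->N1 -> N2.N0=(suspect,v1) N2.N1=(suspect,v2) N2.N2=(alive,v0) | N1.N0=(suspect,v1) N1.N1=(suspect,v2) N1.N2=(alive,v0)
Op 7: gossip N2<->N0 -> N2.N0=(suspect,v1) N2.N1=(suspect,v2) N2.N2=(alive,v0) | N0.N0=(suspect,v1) N0.N1=(suspect,v2) N0.N2=(alive,v0)
Op 8: N1 marks N0=dead -> (dead,v2)
Op 9: N1 marks N1=alive -> (alive,v3)
Op 10: N0 marks N2=alive -> (alive,v1)
Op 11: N0 marks N2=alive -> (alive,v2)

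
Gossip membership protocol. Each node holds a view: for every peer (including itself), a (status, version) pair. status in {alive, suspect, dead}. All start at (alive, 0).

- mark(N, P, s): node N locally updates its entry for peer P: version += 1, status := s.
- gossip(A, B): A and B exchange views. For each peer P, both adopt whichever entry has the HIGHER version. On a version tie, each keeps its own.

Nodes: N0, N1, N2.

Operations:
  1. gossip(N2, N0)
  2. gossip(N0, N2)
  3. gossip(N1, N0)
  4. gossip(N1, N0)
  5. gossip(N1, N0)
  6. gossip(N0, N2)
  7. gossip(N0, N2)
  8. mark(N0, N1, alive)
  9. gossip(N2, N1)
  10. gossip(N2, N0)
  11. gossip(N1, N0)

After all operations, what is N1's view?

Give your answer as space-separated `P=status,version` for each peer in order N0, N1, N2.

Answer: N0=alive,0 N1=alive,1 N2=alive,0

Derivation:
Op 1: gossip N2<->N0 -> N2.N0=(alive,v0) N2.N1=(alive,v0) N2.N2=(alive,v0) | N0.N0=(alive,v0) N0.N1=(alive,v0) N0.N2=(alive,v0)
Op 2: gossip N0<->N2 -> N0.N0=(alive,v0) N0.N1=(alive,v0) N0.N2=(alive,v0) | N2.N0=(alive,v0) N2.N1=(alive,v0) N2.N2=(alive,v0)
Op 3: gossip N1<->N0 -> N1.N0=(alive,v0) N1.N1=(alive,v0) N1.N2=(alive,v0) | N0.N0=(alive,v0) N0.N1=(alive,v0) N0.N2=(alive,v0)
Op 4: gossip N1<->N0 -> N1.N0=(alive,v0) N1.N1=(alive,v0) N1.N2=(alive,v0) | N0.N0=(alive,v0) N0.N1=(alive,v0) N0.N2=(alive,v0)
Op 5: gossip N1<->N0 -> N1.N0=(alive,v0) N1.N1=(alive,v0) N1.N2=(alive,v0) | N0.N0=(alive,v0) N0.N1=(alive,v0) N0.N2=(alive,v0)
Op 6: gossip N0<->N2 -> N0.N0=(alive,v0) N0.N1=(alive,v0) N0.N2=(alive,v0) | N2.N0=(alive,v0) N2.N1=(alive,v0) N2.N2=(alive,v0)
Op 7: gossip N0<->N2 -> N0.N0=(alive,v0) N0.N1=(alive,v0) N0.N2=(alive,v0) | N2.N0=(alive,v0) N2.N1=(alive,v0) N2.N2=(alive,v0)
Op 8: N0 marks N1=alive -> (alive,v1)
Op 9: gossip N2<->N1 -> N2.N0=(alive,v0) N2.N1=(alive,v0) N2.N2=(alive,v0) | N1.N0=(alive,v0) N1.N1=(alive,v0) N1.N2=(alive,v0)
Op 10: gossip N2<->N0 -> N2.N0=(alive,v0) N2.N1=(alive,v1) N2.N2=(alive,v0) | N0.N0=(alive,v0) N0.N1=(alive,v1) N0.N2=(alive,v0)
Op 11: gossip N1<->N0 -> N1.N0=(alive,v0) N1.N1=(alive,v1) N1.N2=(alive,v0) | N0.N0=(alive,v0) N0.N1=(alive,v1) N0.N2=(alive,v0)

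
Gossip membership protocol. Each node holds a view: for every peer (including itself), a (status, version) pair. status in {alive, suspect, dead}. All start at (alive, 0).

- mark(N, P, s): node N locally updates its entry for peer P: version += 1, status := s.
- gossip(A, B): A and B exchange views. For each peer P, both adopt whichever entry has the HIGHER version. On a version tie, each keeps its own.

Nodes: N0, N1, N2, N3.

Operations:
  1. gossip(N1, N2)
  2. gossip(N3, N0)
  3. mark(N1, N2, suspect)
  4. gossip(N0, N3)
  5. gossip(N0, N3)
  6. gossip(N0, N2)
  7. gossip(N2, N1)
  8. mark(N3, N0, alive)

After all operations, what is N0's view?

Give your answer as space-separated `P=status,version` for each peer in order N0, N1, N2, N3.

Op 1: gossip N1<->N2 -> N1.N0=(alive,v0) N1.N1=(alive,v0) N1.N2=(alive,v0) N1.N3=(alive,v0) | N2.N0=(alive,v0) N2.N1=(alive,v0) N2.N2=(alive,v0) N2.N3=(alive,v0)
Op 2: gossip N3<->N0 -> N3.N0=(alive,v0) N3.N1=(alive,v0) N3.N2=(alive,v0) N3.N3=(alive,v0) | N0.N0=(alive,v0) N0.N1=(alive,v0) N0.N2=(alive,v0) N0.N3=(alive,v0)
Op 3: N1 marks N2=suspect -> (suspect,v1)
Op 4: gossip N0<->N3 -> N0.N0=(alive,v0) N0.N1=(alive,v0) N0.N2=(alive,v0) N0.N3=(alive,v0) | N3.N0=(alive,v0) N3.N1=(alive,v0) N3.N2=(alive,v0) N3.N3=(alive,v0)
Op 5: gossip N0<->N3 -> N0.N0=(alive,v0) N0.N1=(alive,v0) N0.N2=(alive,v0) N0.N3=(alive,v0) | N3.N0=(alive,v0) N3.N1=(alive,v0) N3.N2=(alive,v0) N3.N3=(alive,v0)
Op 6: gossip N0<->N2 -> N0.N0=(alive,v0) N0.N1=(alive,v0) N0.N2=(alive,v0) N0.N3=(alive,v0) | N2.N0=(alive,v0) N2.N1=(alive,v0) N2.N2=(alive,v0) N2.N3=(alive,v0)
Op 7: gossip N2<->N1 -> N2.N0=(alive,v0) N2.N1=(alive,v0) N2.N2=(suspect,v1) N2.N3=(alive,v0) | N1.N0=(alive,v0) N1.N1=(alive,v0) N1.N2=(suspect,v1) N1.N3=(alive,v0)
Op 8: N3 marks N0=alive -> (alive,v1)

Answer: N0=alive,0 N1=alive,0 N2=alive,0 N3=alive,0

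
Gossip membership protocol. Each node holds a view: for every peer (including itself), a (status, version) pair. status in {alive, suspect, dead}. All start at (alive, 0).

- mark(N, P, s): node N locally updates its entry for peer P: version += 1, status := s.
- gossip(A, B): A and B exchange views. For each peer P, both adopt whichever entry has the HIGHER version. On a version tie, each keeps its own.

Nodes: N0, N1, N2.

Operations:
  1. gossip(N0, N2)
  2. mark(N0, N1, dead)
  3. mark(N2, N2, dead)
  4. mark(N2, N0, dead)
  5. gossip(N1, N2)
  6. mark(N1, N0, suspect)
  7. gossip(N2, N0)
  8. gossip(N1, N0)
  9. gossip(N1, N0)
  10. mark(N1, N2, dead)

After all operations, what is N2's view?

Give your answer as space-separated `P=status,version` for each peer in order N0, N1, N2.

Answer: N0=dead,1 N1=dead,1 N2=dead,1

Derivation:
Op 1: gossip N0<->N2 -> N0.N0=(alive,v0) N0.N1=(alive,v0) N0.N2=(alive,v0) | N2.N0=(alive,v0) N2.N1=(alive,v0) N2.N2=(alive,v0)
Op 2: N0 marks N1=dead -> (dead,v1)
Op 3: N2 marks N2=dead -> (dead,v1)
Op 4: N2 marks N0=dead -> (dead,v1)
Op 5: gossip N1<->N2 -> N1.N0=(dead,v1) N1.N1=(alive,v0) N1.N2=(dead,v1) | N2.N0=(dead,v1) N2.N1=(alive,v0) N2.N2=(dead,v1)
Op 6: N1 marks N0=suspect -> (suspect,v2)
Op 7: gossip N2<->N0 -> N2.N0=(dead,v1) N2.N1=(dead,v1) N2.N2=(dead,v1) | N0.N0=(dead,v1) N0.N1=(dead,v1) N0.N2=(dead,v1)
Op 8: gossip N1<->N0 -> N1.N0=(suspect,v2) N1.N1=(dead,v1) N1.N2=(dead,v1) | N0.N0=(suspect,v2) N0.N1=(dead,v1) N0.N2=(dead,v1)
Op 9: gossip N1<->N0 -> N1.N0=(suspect,v2) N1.N1=(dead,v1) N1.N2=(dead,v1) | N0.N0=(suspect,v2) N0.N1=(dead,v1) N0.N2=(dead,v1)
Op 10: N1 marks N2=dead -> (dead,v2)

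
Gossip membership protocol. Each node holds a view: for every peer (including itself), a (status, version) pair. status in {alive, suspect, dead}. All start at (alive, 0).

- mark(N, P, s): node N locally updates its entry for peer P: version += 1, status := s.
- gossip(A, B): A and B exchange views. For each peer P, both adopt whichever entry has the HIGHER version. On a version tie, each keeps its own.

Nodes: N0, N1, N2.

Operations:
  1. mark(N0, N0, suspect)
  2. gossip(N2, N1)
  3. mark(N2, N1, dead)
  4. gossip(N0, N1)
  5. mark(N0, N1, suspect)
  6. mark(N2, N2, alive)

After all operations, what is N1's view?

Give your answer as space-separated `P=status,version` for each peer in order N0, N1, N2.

Op 1: N0 marks N0=suspect -> (suspect,v1)
Op 2: gossip N2<->N1 -> N2.N0=(alive,v0) N2.N1=(alive,v0) N2.N2=(alive,v0) | N1.N0=(alive,v0) N1.N1=(alive,v0) N1.N2=(alive,v0)
Op 3: N2 marks N1=dead -> (dead,v1)
Op 4: gossip N0<->N1 -> N0.N0=(suspect,v1) N0.N1=(alive,v0) N0.N2=(alive,v0) | N1.N0=(suspect,v1) N1.N1=(alive,v0) N1.N2=(alive,v0)
Op 5: N0 marks N1=suspect -> (suspect,v1)
Op 6: N2 marks N2=alive -> (alive,v1)

Answer: N0=suspect,1 N1=alive,0 N2=alive,0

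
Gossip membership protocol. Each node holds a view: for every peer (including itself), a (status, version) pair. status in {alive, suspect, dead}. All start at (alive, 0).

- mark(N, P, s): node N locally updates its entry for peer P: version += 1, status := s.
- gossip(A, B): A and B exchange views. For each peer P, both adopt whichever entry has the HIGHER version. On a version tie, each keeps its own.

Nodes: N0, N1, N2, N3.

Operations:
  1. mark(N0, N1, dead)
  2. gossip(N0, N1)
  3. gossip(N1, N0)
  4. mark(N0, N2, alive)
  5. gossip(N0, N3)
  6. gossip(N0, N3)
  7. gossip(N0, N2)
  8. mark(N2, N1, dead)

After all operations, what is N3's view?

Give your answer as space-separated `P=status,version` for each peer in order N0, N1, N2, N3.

Op 1: N0 marks N1=dead -> (dead,v1)
Op 2: gossip N0<->N1 -> N0.N0=(alive,v0) N0.N1=(dead,v1) N0.N2=(alive,v0) N0.N3=(alive,v0) | N1.N0=(alive,v0) N1.N1=(dead,v1) N1.N2=(alive,v0) N1.N3=(alive,v0)
Op 3: gossip N1<->N0 -> N1.N0=(alive,v0) N1.N1=(dead,v1) N1.N2=(alive,v0) N1.N3=(alive,v0) | N0.N0=(alive,v0) N0.N1=(dead,v1) N0.N2=(alive,v0) N0.N3=(alive,v0)
Op 4: N0 marks N2=alive -> (alive,v1)
Op 5: gossip N0<->N3 -> N0.N0=(alive,v0) N0.N1=(dead,v1) N0.N2=(alive,v1) N0.N3=(alive,v0) | N3.N0=(alive,v0) N3.N1=(dead,v1) N3.N2=(alive,v1) N3.N3=(alive,v0)
Op 6: gossip N0<->N3 -> N0.N0=(alive,v0) N0.N1=(dead,v1) N0.N2=(alive,v1) N0.N3=(alive,v0) | N3.N0=(alive,v0) N3.N1=(dead,v1) N3.N2=(alive,v1) N3.N3=(alive,v0)
Op 7: gossip N0<->N2 -> N0.N0=(alive,v0) N0.N1=(dead,v1) N0.N2=(alive,v1) N0.N3=(alive,v0) | N2.N0=(alive,v0) N2.N1=(dead,v1) N2.N2=(alive,v1) N2.N3=(alive,v0)
Op 8: N2 marks N1=dead -> (dead,v2)

Answer: N0=alive,0 N1=dead,1 N2=alive,1 N3=alive,0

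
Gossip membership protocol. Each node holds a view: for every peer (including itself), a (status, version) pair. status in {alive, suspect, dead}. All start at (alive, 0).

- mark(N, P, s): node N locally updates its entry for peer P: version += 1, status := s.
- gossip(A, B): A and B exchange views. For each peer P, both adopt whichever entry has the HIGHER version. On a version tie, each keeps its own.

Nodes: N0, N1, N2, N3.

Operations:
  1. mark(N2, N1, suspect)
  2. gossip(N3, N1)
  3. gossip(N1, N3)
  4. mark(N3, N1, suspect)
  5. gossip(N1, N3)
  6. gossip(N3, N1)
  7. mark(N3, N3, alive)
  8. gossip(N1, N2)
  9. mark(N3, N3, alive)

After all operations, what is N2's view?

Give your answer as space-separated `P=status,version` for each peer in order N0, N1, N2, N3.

Op 1: N2 marks N1=suspect -> (suspect,v1)
Op 2: gossip N3<->N1 -> N3.N0=(alive,v0) N3.N1=(alive,v0) N3.N2=(alive,v0) N3.N3=(alive,v0) | N1.N0=(alive,v0) N1.N1=(alive,v0) N1.N2=(alive,v0) N1.N3=(alive,v0)
Op 3: gossip N1<->N3 -> N1.N0=(alive,v0) N1.N1=(alive,v0) N1.N2=(alive,v0) N1.N3=(alive,v0) | N3.N0=(alive,v0) N3.N1=(alive,v0) N3.N2=(alive,v0) N3.N3=(alive,v0)
Op 4: N3 marks N1=suspect -> (suspect,v1)
Op 5: gossip N1<->N3 -> N1.N0=(alive,v0) N1.N1=(suspect,v1) N1.N2=(alive,v0) N1.N3=(alive,v0) | N3.N0=(alive,v0) N3.N1=(suspect,v1) N3.N2=(alive,v0) N3.N3=(alive,v0)
Op 6: gossip N3<->N1 -> N3.N0=(alive,v0) N3.N1=(suspect,v1) N3.N2=(alive,v0) N3.N3=(alive,v0) | N1.N0=(alive,v0) N1.N1=(suspect,v1) N1.N2=(alive,v0) N1.N3=(alive,v0)
Op 7: N3 marks N3=alive -> (alive,v1)
Op 8: gossip N1<->N2 -> N1.N0=(alive,v0) N1.N1=(suspect,v1) N1.N2=(alive,v0) N1.N3=(alive,v0) | N2.N0=(alive,v0) N2.N1=(suspect,v1) N2.N2=(alive,v0) N2.N3=(alive,v0)
Op 9: N3 marks N3=alive -> (alive,v2)

Answer: N0=alive,0 N1=suspect,1 N2=alive,0 N3=alive,0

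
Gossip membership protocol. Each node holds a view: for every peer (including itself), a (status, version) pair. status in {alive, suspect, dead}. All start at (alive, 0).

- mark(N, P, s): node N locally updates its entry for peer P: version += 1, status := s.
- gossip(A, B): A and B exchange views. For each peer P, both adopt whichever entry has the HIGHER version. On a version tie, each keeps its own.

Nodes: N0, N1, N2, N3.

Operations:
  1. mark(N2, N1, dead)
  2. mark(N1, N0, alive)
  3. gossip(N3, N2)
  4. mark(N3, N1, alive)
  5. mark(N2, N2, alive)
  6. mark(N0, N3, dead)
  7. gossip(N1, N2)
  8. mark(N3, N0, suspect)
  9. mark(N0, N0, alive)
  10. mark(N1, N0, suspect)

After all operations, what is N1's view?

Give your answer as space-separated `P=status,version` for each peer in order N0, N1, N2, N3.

Answer: N0=suspect,2 N1=dead,1 N2=alive,1 N3=alive,0

Derivation:
Op 1: N2 marks N1=dead -> (dead,v1)
Op 2: N1 marks N0=alive -> (alive,v1)
Op 3: gossip N3<->N2 -> N3.N0=(alive,v0) N3.N1=(dead,v1) N3.N2=(alive,v0) N3.N3=(alive,v0) | N2.N0=(alive,v0) N2.N1=(dead,v1) N2.N2=(alive,v0) N2.N3=(alive,v0)
Op 4: N3 marks N1=alive -> (alive,v2)
Op 5: N2 marks N2=alive -> (alive,v1)
Op 6: N0 marks N3=dead -> (dead,v1)
Op 7: gossip N1<->N2 -> N1.N0=(alive,v1) N1.N1=(dead,v1) N1.N2=(alive,v1) N1.N3=(alive,v0) | N2.N0=(alive,v1) N2.N1=(dead,v1) N2.N2=(alive,v1) N2.N3=(alive,v0)
Op 8: N3 marks N0=suspect -> (suspect,v1)
Op 9: N0 marks N0=alive -> (alive,v1)
Op 10: N1 marks N0=suspect -> (suspect,v2)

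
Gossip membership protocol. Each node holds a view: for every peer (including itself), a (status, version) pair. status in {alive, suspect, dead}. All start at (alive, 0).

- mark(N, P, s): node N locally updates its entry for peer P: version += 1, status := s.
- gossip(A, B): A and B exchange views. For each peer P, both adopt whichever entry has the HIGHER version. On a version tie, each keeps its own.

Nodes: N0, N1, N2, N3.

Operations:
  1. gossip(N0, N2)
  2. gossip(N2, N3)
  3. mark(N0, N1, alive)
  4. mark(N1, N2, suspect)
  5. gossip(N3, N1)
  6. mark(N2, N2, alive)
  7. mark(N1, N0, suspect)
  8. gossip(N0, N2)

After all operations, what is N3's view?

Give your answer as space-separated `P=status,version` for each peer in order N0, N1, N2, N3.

Op 1: gossip N0<->N2 -> N0.N0=(alive,v0) N0.N1=(alive,v0) N0.N2=(alive,v0) N0.N3=(alive,v0) | N2.N0=(alive,v0) N2.N1=(alive,v0) N2.N2=(alive,v0) N2.N3=(alive,v0)
Op 2: gossip N2<->N3 -> N2.N0=(alive,v0) N2.N1=(alive,v0) N2.N2=(alive,v0) N2.N3=(alive,v0) | N3.N0=(alive,v0) N3.N1=(alive,v0) N3.N2=(alive,v0) N3.N3=(alive,v0)
Op 3: N0 marks N1=alive -> (alive,v1)
Op 4: N1 marks N2=suspect -> (suspect,v1)
Op 5: gossip N3<->N1 -> N3.N0=(alive,v0) N3.N1=(alive,v0) N3.N2=(suspect,v1) N3.N3=(alive,v0) | N1.N0=(alive,v0) N1.N1=(alive,v0) N1.N2=(suspect,v1) N1.N3=(alive,v0)
Op 6: N2 marks N2=alive -> (alive,v1)
Op 7: N1 marks N0=suspect -> (suspect,v1)
Op 8: gossip N0<->N2 -> N0.N0=(alive,v0) N0.N1=(alive,v1) N0.N2=(alive,v1) N0.N3=(alive,v0) | N2.N0=(alive,v0) N2.N1=(alive,v1) N2.N2=(alive,v1) N2.N3=(alive,v0)

Answer: N0=alive,0 N1=alive,0 N2=suspect,1 N3=alive,0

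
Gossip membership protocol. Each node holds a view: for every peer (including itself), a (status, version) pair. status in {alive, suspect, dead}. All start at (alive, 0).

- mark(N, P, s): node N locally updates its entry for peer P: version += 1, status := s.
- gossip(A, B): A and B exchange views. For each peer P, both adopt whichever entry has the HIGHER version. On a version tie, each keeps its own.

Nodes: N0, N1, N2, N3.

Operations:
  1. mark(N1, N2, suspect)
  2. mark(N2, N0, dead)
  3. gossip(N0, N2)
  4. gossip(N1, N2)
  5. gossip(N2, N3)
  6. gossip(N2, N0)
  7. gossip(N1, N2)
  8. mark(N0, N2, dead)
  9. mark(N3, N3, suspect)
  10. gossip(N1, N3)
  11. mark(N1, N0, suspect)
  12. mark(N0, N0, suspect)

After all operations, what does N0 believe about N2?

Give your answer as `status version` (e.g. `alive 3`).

Op 1: N1 marks N2=suspect -> (suspect,v1)
Op 2: N2 marks N0=dead -> (dead,v1)
Op 3: gossip N0<->N2 -> N0.N0=(dead,v1) N0.N1=(alive,v0) N0.N2=(alive,v0) N0.N3=(alive,v0) | N2.N0=(dead,v1) N2.N1=(alive,v0) N2.N2=(alive,v0) N2.N3=(alive,v0)
Op 4: gossip N1<->N2 -> N1.N0=(dead,v1) N1.N1=(alive,v0) N1.N2=(suspect,v1) N1.N3=(alive,v0) | N2.N0=(dead,v1) N2.N1=(alive,v0) N2.N2=(suspect,v1) N2.N3=(alive,v0)
Op 5: gossip N2<->N3 -> N2.N0=(dead,v1) N2.N1=(alive,v0) N2.N2=(suspect,v1) N2.N3=(alive,v0) | N3.N0=(dead,v1) N3.N1=(alive,v0) N3.N2=(suspect,v1) N3.N3=(alive,v0)
Op 6: gossip N2<->N0 -> N2.N0=(dead,v1) N2.N1=(alive,v0) N2.N2=(suspect,v1) N2.N3=(alive,v0) | N0.N0=(dead,v1) N0.N1=(alive,v0) N0.N2=(suspect,v1) N0.N3=(alive,v0)
Op 7: gossip N1<->N2 -> N1.N0=(dead,v1) N1.N1=(alive,v0) N1.N2=(suspect,v1) N1.N3=(alive,v0) | N2.N0=(dead,v1) N2.N1=(alive,v0) N2.N2=(suspect,v1) N2.N3=(alive,v0)
Op 8: N0 marks N2=dead -> (dead,v2)
Op 9: N3 marks N3=suspect -> (suspect,v1)
Op 10: gossip N1<->N3 -> N1.N0=(dead,v1) N1.N1=(alive,v0) N1.N2=(suspect,v1) N1.N3=(suspect,v1) | N3.N0=(dead,v1) N3.N1=(alive,v0) N3.N2=(suspect,v1) N3.N3=(suspect,v1)
Op 11: N1 marks N0=suspect -> (suspect,v2)
Op 12: N0 marks N0=suspect -> (suspect,v2)

Answer: dead 2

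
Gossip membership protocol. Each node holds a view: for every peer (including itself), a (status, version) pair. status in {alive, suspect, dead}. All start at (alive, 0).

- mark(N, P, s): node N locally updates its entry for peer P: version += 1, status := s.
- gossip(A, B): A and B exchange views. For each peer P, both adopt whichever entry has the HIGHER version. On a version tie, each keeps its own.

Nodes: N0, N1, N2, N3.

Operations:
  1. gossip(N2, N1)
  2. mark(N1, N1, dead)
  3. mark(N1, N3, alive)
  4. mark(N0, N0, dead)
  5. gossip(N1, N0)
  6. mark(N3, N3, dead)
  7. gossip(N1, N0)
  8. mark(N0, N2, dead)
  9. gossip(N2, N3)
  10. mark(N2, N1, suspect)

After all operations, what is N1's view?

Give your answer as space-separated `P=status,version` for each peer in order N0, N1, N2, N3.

Op 1: gossip N2<->N1 -> N2.N0=(alive,v0) N2.N1=(alive,v0) N2.N2=(alive,v0) N2.N3=(alive,v0) | N1.N0=(alive,v0) N1.N1=(alive,v0) N1.N2=(alive,v0) N1.N3=(alive,v0)
Op 2: N1 marks N1=dead -> (dead,v1)
Op 3: N1 marks N3=alive -> (alive,v1)
Op 4: N0 marks N0=dead -> (dead,v1)
Op 5: gossip N1<->N0 -> N1.N0=(dead,v1) N1.N1=(dead,v1) N1.N2=(alive,v0) N1.N3=(alive,v1) | N0.N0=(dead,v1) N0.N1=(dead,v1) N0.N2=(alive,v0) N0.N3=(alive,v1)
Op 6: N3 marks N3=dead -> (dead,v1)
Op 7: gossip N1<->N0 -> N1.N0=(dead,v1) N1.N1=(dead,v1) N1.N2=(alive,v0) N1.N3=(alive,v1) | N0.N0=(dead,v1) N0.N1=(dead,v1) N0.N2=(alive,v0) N0.N3=(alive,v1)
Op 8: N0 marks N2=dead -> (dead,v1)
Op 9: gossip N2<->N3 -> N2.N0=(alive,v0) N2.N1=(alive,v0) N2.N2=(alive,v0) N2.N3=(dead,v1) | N3.N0=(alive,v0) N3.N1=(alive,v0) N3.N2=(alive,v0) N3.N3=(dead,v1)
Op 10: N2 marks N1=suspect -> (suspect,v1)

Answer: N0=dead,1 N1=dead,1 N2=alive,0 N3=alive,1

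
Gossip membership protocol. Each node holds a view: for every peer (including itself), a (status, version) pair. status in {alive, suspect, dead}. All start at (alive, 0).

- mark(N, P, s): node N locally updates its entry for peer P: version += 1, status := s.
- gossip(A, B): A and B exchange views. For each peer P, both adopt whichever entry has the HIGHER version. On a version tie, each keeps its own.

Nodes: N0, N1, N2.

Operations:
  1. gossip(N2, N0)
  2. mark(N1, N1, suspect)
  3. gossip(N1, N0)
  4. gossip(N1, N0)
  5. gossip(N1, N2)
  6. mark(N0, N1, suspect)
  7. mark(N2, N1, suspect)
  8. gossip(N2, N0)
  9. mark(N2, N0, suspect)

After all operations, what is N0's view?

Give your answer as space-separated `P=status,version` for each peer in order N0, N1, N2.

Op 1: gossip N2<->N0 -> N2.N0=(alive,v0) N2.N1=(alive,v0) N2.N2=(alive,v0) | N0.N0=(alive,v0) N0.N1=(alive,v0) N0.N2=(alive,v0)
Op 2: N1 marks N1=suspect -> (suspect,v1)
Op 3: gossip N1<->N0 -> N1.N0=(alive,v0) N1.N1=(suspect,v1) N1.N2=(alive,v0) | N0.N0=(alive,v0) N0.N1=(suspect,v1) N0.N2=(alive,v0)
Op 4: gossip N1<->N0 -> N1.N0=(alive,v0) N1.N1=(suspect,v1) N1.N2=(alive,v0) | N0.N0=(alive,v0) N0.N1=(suspect,v1) N0.N2=(alive,v0)
Op 5: gossip N1<->N2 -> N1.N0=(alive,v0) N1.N1=(suspect,v1) N1.N2=(alive,v0) | N2.N0=(alive,v0) N2.N1=(suspect,v1) N2.N2=(alive,v0)
Op 6: N0 marks N1=suspect -> (suspect,v2)
Op 7: N2 marks N1=suspect -> (suspect,v2)
Op 8: gossip N2<->N0 -> N2.N0=(alive,v0) N2.N1=(suspect,v2) N2.N2=(alive,v0) | N0.N0=(alive,v0) N0.N1=(suspect,v2) N0.N2=(alive,v0)
Op 9: N2 marks N0=suspect -> (suspect,v1)

Answer: N0=alive,0 N1=suspect,2 N2=alive,0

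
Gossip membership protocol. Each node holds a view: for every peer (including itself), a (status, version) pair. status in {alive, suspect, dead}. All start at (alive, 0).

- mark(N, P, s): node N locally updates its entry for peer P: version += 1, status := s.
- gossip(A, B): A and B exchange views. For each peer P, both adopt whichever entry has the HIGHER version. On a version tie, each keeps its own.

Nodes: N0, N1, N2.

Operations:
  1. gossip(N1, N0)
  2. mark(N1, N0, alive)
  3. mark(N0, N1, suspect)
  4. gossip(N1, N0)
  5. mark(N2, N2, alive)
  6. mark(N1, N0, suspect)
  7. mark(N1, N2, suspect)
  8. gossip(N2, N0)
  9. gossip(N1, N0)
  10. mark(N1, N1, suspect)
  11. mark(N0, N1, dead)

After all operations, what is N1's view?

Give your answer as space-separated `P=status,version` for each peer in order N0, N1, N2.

Answer: N0=suspect,2 N1=suspect,2 N2=suspect,1

Derivation:
Op 1: gossip N1<->N0 -> N1.N0=(alive,v0) N1.N1=(alive,v0) N1.N2=(alive,v0) | N0.N0=(alive,v0) N0.N1=(alive,v0) N0.N2=(alive,v0)
Op 2: N1 marks N0=alive -> (alive,v1)
Op 3: N0 marks N1=suspect -> (suspect,v1)
Op 4: gossip N1<->N0 -> N1.N0=(alive,v1) N1.N1=(suspect,v1) N1.N2=(alive,v0) | N0.N0=(alive,v1) N0.N1=(suspect,v1) N0.N2=(alive,v0)
Op 5: N2 marks N2=alive -> (alive,v1)
Op 6: N1 marks N0=suspect -> (suspect,v2)
Op 7: N1 marks N2=suspect -> (suspect,v1)
Op 8: gossip N2<->N0 -> N2.N0=(alive,v1) N2.N1=(suspect,v1) N2.N2=(alive,v1) | N0.N0=(alive,v1) N0.N1=(suspect,v1) N0.N2=(alive,v1)
Op 9: gossip N1<->N0 -> N1.N0=(suspect,v2) N1.N1=(suspect,v1) N1.N2=(suspect,v1) | N0.N0=(suspect,v2) N0.N1=(suspect,v1) N0.N2=(alive,v1)
Op 10: N1 marks N1=suspect -> (suspect,v2)
Op 11: N0 marks N1=dead -> (dead,v2)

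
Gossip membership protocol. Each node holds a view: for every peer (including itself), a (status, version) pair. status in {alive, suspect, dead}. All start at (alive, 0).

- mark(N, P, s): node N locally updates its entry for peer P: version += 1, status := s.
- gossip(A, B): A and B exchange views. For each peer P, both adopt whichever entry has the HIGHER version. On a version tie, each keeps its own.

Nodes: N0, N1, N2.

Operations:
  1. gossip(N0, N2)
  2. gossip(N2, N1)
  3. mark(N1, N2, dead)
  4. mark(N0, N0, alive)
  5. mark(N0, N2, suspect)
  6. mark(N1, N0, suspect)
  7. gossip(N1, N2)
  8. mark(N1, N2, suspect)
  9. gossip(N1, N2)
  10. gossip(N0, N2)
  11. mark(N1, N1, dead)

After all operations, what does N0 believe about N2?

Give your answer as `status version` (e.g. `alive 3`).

Answer: suspect 2

Derivation:
Op 1: gossip N0<->N2 -> N0.N0=(alive,v0) N0.N1=(alive,v0) N0.N2=(alive,v0) | N2.N0=(alive,v0) N2.N1=(alive,v0) N2.N2=(alive,v0)
Op 2: gossip N2<->N1 -> N2.N0=(alive,v0) N2.N1=(alive,v0) N2.N2=(alive,v0) | N1.N0=(alive,v0) N1.N1=(alive,v0) N1.N2=(alive,v0)
Op 3: N1 marks N2=dead -> (dead,v1)
Op 4: N0 marks N0=alive -> (alive,v1)
Op 5: N0 marks N2=suspect -> (suspect,v1)
Op 6: N1 marks N0=suspect -> (suspect,v1)
Op 7: gossip N1<->N2 -> N1.N0=(suspect,v1) N1.N1=(alive,v0) N1.N2=(dead,v1) | N2.N0=(suspect,v1) N2.N1=(alive,v0) N2.N2=(dead,v1)
Op 8: N1 marks N2=suspect -> (suspect,v2)
Op 9: gossip N1<->N2 -> N1.N0=(suspect,v1) N1.N1=(alive,v0) N1.N2=(suspect,v2) | N2.N0=(suspect,v1) N2.N1=(alive,v0) N2.N2=(suspect,v2)
Op 10: gossip N0<->N2 -> N0.N0=(alive,v1) N0.N1=(alive,v0) N0.N2=(suspect,v2) | N2.N0=(suspect,v1) N2.N1=(alive,v0) N2.N2=(suspect,v2)
Op 11: N1 marks N1=dead -> (dead,v1)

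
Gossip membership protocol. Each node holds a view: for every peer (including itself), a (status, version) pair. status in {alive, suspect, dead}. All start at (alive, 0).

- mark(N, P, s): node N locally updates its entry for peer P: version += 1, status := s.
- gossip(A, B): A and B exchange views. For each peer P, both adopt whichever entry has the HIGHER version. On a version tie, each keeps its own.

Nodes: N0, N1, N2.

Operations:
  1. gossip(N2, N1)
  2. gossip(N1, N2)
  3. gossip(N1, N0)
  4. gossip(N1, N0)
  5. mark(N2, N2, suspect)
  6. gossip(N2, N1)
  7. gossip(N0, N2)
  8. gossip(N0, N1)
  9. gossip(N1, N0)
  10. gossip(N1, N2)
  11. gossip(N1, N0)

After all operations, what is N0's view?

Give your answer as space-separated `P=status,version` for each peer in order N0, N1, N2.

Answer: N0=alive,0 N1=alive,0 N2=suspect,1

Derivation:
Op 1: gossip N2<->N1 -> N2.N0=(alive,v0) N2.N1=(alive,v0) N2.N2=(alive,v0) | N1.N0=(alive,v0) N1.N1=(alive,v0) N1.N2=(alive,v0)
Op 2: gossip N1<->N2 -> N1.N0=(alive,v0) N1.N1=(alive,v0) N1.N2=(alive,v0) | N2.N0=(alive,v0) N2.N1=(alive,v0) N2.N2=(alive,v0)
Op 3: gossip N1<->N0 -> N1.N0=(alive,v0) N1.N1=(alive,v0) N1.N2=(alive,v0) | N0.N0=(alive,v0) N0.N1=(alive,v0) N0.N2=(alive,v0)
Op 4: gossip N1<->N0 -> N1.N0=(alive,v0) N1.N1=(alive,v0) N1.N2=(alive,v0) | N0.N0=(alive,v0) N0.N1=(alive,v0) N0.N2=(alive,v0)
Op 5: N2 marks N2=suspect -> (suspect,v1)
Op 6: gossip N2<->N1 -> N2.N0=(alive,v0) N2.N1=(alive,v0) N2.N2=(suspect,v1) | N1.N0=(alive,v0) N1.N1=(alive,v0) N1.N2=(suspect,v1)
Op 7: gossip N0<->N2 -> N0.N0=(alive,v0) N0.N1=(alive,v0) N0.N2=(suspect,v1) | N2.N0=(alive,v0) N2.N1=(alive,v0) N2.N2=(suspect,v1)
Op 8: gossip N0<->N1 -> N0.N0=(alive,v0) N0.N1=(alive,v0) N0.N2=(suspect,v1) | N1.N0=(alive,v0) N1.N1=(alive,v0) N1.N2=(suspect,v1)
Op 9: gossip N1<->N0 -> N1.N0=(alive,v0) N1.N1=(alive,v0) N1.N2=(suspect,v1) | N0.N0=(alive,v0) N0.N1=(alive,v0) N0.N2=(suspect,v1)
Op 10: gossip N1<->N2 -> N1.N0=(alive,v0) N1.N1=(alive,v0) N1.N2=(suspect,v1) | N2.N0=(alive,v0) N2.N1=(alive,v0) N2.N2=(suspect,v1)
Op 11: gossip N1<->N0 -> N1.N0=(alive,v0) N1.N1=(alive,v0) N1.N2=(suspect,v1) | N0.N0=(alive,v0) N0.N1=(alive,v0) N0.N2=(suspect,v1)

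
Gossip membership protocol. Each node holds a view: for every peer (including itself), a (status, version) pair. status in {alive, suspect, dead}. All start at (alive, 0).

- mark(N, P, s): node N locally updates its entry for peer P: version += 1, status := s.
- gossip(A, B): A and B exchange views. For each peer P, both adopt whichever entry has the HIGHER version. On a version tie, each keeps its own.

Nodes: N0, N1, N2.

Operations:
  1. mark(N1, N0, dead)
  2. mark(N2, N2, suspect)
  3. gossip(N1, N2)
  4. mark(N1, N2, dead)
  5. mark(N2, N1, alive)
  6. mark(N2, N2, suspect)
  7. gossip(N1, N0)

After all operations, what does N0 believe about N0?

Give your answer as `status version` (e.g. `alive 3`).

Op 1: N1 marks N0=dead -> (dead,v1)
Op 2: N2 marks N2=suspect -> (suspect,v1)
Op 3: gossip N1<->N2 -> N1.N0=(dead,v1) N1.N1=(alive,v0) N1.N2=(suspect,v1) | N2.N0=(dead,v1) N2.N1=(alive,v0) N2.N2=(suspect,v1)
Op 4: N1 marks N2=dead -> (dead,v2)
Op 5: N2 marks N1=alive -> (alive,v1)
Op 6: N2 marks N2=suspect -> (suspect,v2)
Op 7: gossip N1<->N0 -> N1.N0=(dead,v1) N1.N1=(alive,v0) N1.N2=(dead,v2) | N0.N0=(dead,v1) N0.N1=(alive,v0) N0.N2=(dead,v2)

Answer: dead 1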